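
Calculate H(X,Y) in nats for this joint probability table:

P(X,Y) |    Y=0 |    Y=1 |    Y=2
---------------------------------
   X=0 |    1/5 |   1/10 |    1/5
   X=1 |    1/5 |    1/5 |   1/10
1.7481 nats

Joint entropy is H(X,Y) = -Σ_{x,y} p(x,y) log p(x,y).

Summing over all non-zero entries:
H(X,Y) = -[1/5·log_e(1/5) + 1/10·log_e(1/10) + 1/5·log_e(1/5) + 1/5·log_e(1/5) + 1/5·log_e(1/5) + 1/10·log_e(1/10)]
H(X,Y) = 1.7481 nats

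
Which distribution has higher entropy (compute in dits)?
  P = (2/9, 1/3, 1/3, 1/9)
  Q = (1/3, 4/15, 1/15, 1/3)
P

Computing entropies in dits:
H(P) = 0.5693
H(Q) = 0.5496

Distribution P has higher entropy.

Intuition: The distribution closer to uniform (more spread out) has higher entropy.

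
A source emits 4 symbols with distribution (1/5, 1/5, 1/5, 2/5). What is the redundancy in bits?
0.0781 bits

Redundancy measures how far a source is from maximum entropy:
R = H_max - H(X)

Maximum entropy for 4 symbols: H_max = log_2(4) = 2.0000 bits
Actual entropy: H(X) = 1.9219 bits
Redundancy: R = 2.0000 - 1.9219 = 0.0781 bits

This redundancy represents potential for compression: the source could be compressed by 0.0781 bits per symbol.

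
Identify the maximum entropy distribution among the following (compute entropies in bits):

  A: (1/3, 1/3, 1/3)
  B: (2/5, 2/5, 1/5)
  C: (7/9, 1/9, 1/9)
A

For a discrete distribution over n outcomes, entropy is maximized by the uniform distribution.

Computing entropies:
H(A) = 1.5850 bits
H(B) = 1.5219 bits
H(C) = 0.9864 bits

The uniform distribution (where all probabilities equal 1/3) achieves the maximum entropy of log_2(3) = 1.5850 bits.

Distribution A has the highest entropy.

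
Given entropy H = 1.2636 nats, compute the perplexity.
3.5381

Perplexity is e^H (or exp(H) for natural log).

H = 1.2636 nats
Perplexity = e^1.2636 = 3.5381

Interpretation: The model's uncertainty is equivalent to choosing uniformly among 3.5 options.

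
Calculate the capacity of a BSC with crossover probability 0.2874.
0.1347 bits

For a binary symmetric channel (BSC) with error probability p:
Capacity C = 1 - H(p) bits per symbol

where H(p) = -p log₂(p) - (1-p) log₂(1-p) is the binary entropy function.

H(0.2874) = 0.8653 bits
C = 1 - 0.8653 = 0.1347 bits per symbol

This means we can reliably transmit up to 0.1347 bits of information per channel use.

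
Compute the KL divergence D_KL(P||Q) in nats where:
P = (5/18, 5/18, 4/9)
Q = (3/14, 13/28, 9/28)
0.0734 nats

KL divergence: D_KL(P||Q) = Σ p(x) log(p(x)/q(x))

Computing term by term:
  x=0: 5/18 × log_e[(5/18)/(3/14)] = 5/18 × 0.2595 = 0.0721
  x=1: 5/18 × log_e[(5/18)/(13/28)] = 5/18 × -0.5137 = -0.1427
  x=2: 4/9 × log_e[(4/9)/(9/28)] = 4/9 × 0.3240 = 0.1440

D_KL(P||Q) = 0.0734 nats

Note: KL divergence is always non-negative and equals 0 iff P = Q.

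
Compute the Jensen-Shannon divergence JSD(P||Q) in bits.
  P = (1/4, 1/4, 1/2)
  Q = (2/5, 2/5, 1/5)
0.0731 bits

Jensen-Shannon divergence is:
JSD(P||Q) = 0.5 × D_KL(P||M) + 0.5 × D_KL(Q||M)
where M = 0.5 × (P + Q) is the mixture distribution.

M = 0.5 × (1/4, 1/4, 1/2) + 0.5 × (2/5, 2/5, 1/5) = (13/40, 13/40, 7/20)

D_KL(P||M) = 0.0680 bits
D_KL(Q||M) = 0.0782 bits

JSD(P||Q) = 0.5 × 0.0680 + 0.5 × 0.0782 = 0.0731 bits

Unlike KL divergence, JSD is symmetric and bounded: 0 ≤ JSD ≤ log(2).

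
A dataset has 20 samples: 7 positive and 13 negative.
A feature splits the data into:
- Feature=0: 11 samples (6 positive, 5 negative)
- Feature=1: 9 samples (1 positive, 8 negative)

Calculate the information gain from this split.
0.1609 bits

Information Gain = H(Y) - H(Y|Feature)

Before split:
P(positive) = 7/20 = 0.3500
H(Y) = 0.9341 bits

After split:
Feature=0: H = 0.9940 bits (weight = 11/20)
Feature=1: H = 0.5033 bits (weight = 9/20)
H(Y|Feature) = (11/20)×0.9940 + (9/20)×0.5033 = 0.7732 bits

Information Gain = 0.9341 - 0.7732 = 0.1609 bits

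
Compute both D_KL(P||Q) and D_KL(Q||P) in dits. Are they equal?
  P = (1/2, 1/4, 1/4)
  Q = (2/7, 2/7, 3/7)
D_KL(P||Q) = 0.0485, D_KL(Q||P) = 0.0475

KL divergence is not symmetric: D_KL(P||Q) ≠ D_KL(Q||P) in general.

D_KL(P||Q) = 0.0485 dits
D_KL(Q||P) = 0.0475 dits

No, they are not equal!

This asymmetry is why KL divergence is not a true distance metric.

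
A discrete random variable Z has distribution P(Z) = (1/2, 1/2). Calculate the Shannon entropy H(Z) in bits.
1.0000 bits

Shannon entropy is H(X) = -Σ p(x) log p(x).

For P = (1/2, 1/2):
H = -1/2 × log_2(1/2) -1/2 × log_2(1/2)
H = 1.0000 bits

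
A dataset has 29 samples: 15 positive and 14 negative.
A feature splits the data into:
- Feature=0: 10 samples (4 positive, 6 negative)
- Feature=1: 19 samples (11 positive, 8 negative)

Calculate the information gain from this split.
0.0210 bits

Information Gain = H(Y) - H(Y|Feature)

Before split:
P(positive) = 15/29 = 0.5172
H(Y) = 0.9991 bits

After split:
Feature=0: H = 0.9710 bits (weight = 10/29)
Feature=1: H = 0.9819 bits (weight = 19/29)
H(Y|Feature) = (10/29)×0.9710 + (19/29)×0.9819 = 0.9782 bits

Information Gain = 0.9991 - 0.9782 = 0.0210 bits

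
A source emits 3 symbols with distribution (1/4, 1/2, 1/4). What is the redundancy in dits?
0.0256 dits

Redundancy measures how far a source is from maximum entropy:
R = H_max - H(X)

Maximum entropy for 3 symbols: H_max = log_10(3) = 0.4771 dits
Actual entropy: H(X) = 0.4515 dits
Redundancy: R = 0.4771 - 0.4515 = 0.0256 dits

This redundancy represents potential for compression: the source could be compressed by 0.0256 dits per symbol.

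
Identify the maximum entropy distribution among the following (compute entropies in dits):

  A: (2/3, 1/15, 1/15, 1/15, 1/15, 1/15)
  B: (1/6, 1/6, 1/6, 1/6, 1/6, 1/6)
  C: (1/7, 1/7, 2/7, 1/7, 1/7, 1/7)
B

For a discrete distribution over n outcomes, entropy is maximized by the uniform distribution.

Computing entropies:
H(A) = 0.5094 dits
H(B) = 0.7782 dits
H(C) = 0.7591 dits

The uniform distribution (where all probabilities equal 1/6) achieves the maximum entropy of log_10(6) = 0.7782 dits.

Distribution B has the highest entropy.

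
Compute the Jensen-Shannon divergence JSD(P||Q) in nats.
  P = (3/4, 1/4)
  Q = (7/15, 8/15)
0.0429 nats

Jensen-Shannon divergence is:
JSD(P||Q) = 0.5 × D_KL(P||M) + 0.5 × D_KL(Q||M)
where M = 0.5 × (P + Q) is the mixture distribution.

M = 0.5 × (3/4, 1/4) + 0.5 × (7/15, 8/15) = (0.608333, 0.391667)

D_KL(P||M) = 0.0448 nats
D_KL(Q||M) = 0.0409 nats

JSD(P||Q) = 0.5 × 0.0448 + 0.5 × 0.0409 = 0.0429 nats

Unlike KL divergence, JSD is symmetric and bounded: 0 ≤ JSD ≤ log(2).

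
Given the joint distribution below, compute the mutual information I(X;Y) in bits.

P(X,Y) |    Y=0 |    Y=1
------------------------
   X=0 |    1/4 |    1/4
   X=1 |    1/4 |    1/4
0.0000 bits

Mutual information: I(X;Y) = H(X) + H(Y) - H(X,Y)

Marginals:
P(X) = (1/2, 1/2), H(X) = 1.0000 bits
P(Y) = (1/2, 1/2), H(Y) = 1.0000 bits

Joint entropy: H(X,Y) = 2.0000 bits

I(X;Y) = 1.0000 + 1.0000 - 2.0000 = 0.0000 bits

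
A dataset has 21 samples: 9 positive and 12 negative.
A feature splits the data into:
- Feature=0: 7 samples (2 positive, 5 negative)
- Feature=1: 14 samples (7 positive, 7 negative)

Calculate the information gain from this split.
0.0309 bits

Information Gain = H(Y) - H(Y|Feature)

Before split:
P(positive) = 9/21 = 0.4286
H(Y) = 0.9852 bits

After split:
Feature=0: H = 0.8631 bits (weight = 7/21)
Feature=1: H = 1.0000 bits (weight = 14/21)
H(Y|Feature) = (7/21)×0.8631 + (14/21)×1.0000 = 0.9544 bits

Information Gain = 0.9852 - 0.9544 = 0.0309 bits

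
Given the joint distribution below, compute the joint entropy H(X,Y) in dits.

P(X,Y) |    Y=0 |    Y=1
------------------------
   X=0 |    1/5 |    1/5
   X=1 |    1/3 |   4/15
0.5917 dits

Joint entropy is H(X,Y) = -Σ_{x,y} p(x,y) log p(x,y).

Summing over all non-zero entries:
H(X,Y) = -[1/5·log_10(1/5) + 1/5·log_10(1/5) + 1/3·log_10(1/3) + 4/15·log_10(4/15)]
H(X,Y) = 0.5917 dits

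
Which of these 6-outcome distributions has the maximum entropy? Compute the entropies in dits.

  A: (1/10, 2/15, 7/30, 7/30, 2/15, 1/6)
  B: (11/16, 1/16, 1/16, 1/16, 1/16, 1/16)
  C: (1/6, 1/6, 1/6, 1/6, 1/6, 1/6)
C

For a discrete distribution over n outcomes, entropy is maximized by the uniform distribution.

Computing entropies:
H(A) = 0.7580 dits
H(B) = 0.4882 dits
H(C) = 0.7782 dits

The uniform distribution (where all probabilities equal 1/6) achieves the maximum entropy of log_10(6) = 0.7782 dits.

Distribution C has the highest entropy.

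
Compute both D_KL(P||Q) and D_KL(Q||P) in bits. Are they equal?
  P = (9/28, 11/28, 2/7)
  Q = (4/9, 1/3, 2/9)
D_KL(P||Q) = 0.0464, D_KL(Q||P) = 0.0482

KL divergence is not symmetric: D_KL(P||Q) ≠ D_KL(Q||P) in general.

D_KL(P||Q) = 0.0464 bits
D_KL(Q||P) = 0.0482 bits

No, they are not equal!

This asymmetry is why KL divergence is not a true distance metric.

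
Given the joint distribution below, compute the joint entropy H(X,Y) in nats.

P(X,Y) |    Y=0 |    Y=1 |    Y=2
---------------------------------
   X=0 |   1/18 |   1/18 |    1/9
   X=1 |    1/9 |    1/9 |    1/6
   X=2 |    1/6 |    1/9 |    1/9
2.1391 nats

Joint entropy is H(X,Y) = -Σ_{x,y} p(x,y) log p(x,y).

Summing over all non-zero entries:
H(X,Y) = -[1/18·log_e(1/18) + 1/18·log_e(1/18) + 1/9·log_e(1/9) + 1/9·log_e(1/9) + 1/9·log_e(1/9) + 1/6·log_e(1/6) + 1/6·log_e(1/6) + 1/9·log_e(1/9) + 1/9·log_e(1/9)]
H(X,Y) = 2.1391 nats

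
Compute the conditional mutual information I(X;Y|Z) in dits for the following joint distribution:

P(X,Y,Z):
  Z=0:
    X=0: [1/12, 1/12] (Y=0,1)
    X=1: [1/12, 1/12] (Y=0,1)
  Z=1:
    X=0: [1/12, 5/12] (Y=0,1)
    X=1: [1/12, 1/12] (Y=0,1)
0.0148 dits

Conditional mutual information: I(X;Y|Z) = H(X|Z) + H(Y|Z) - H(X,Y|Z)

H(Z) = 0.2764
H(X,Z) = 0.5396 → H(X|Z) = 0.2632
H(Y,Z) = 0.5396 → H(Y|Z) = 0.2632
H(X,Y,Z) = 0.7879 → H(X,Y|Z) = 0.5115

I(X;Y|Z) = 0.2632 + 0.2632 - 0.5115 = 0.0148 dits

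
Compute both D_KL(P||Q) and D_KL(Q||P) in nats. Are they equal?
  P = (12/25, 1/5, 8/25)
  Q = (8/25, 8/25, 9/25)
D_KL(P||Q) = 0.0629, D_KL(Q||P) = 0.0631

KL divergence is not symmetric: D_KL(P||Q) ≠ D_KL(Q||P) in general.

D_KL(P||Q) = 0.0629 nats
D_KL(Q||P) = 0.0631 nats

No, they are not equal!

This asymmetry is why KL divergence is not a true distance metric.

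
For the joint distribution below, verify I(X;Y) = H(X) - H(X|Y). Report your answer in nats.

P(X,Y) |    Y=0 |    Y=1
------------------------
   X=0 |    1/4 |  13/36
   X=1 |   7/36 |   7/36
I(X;Y) = 0.0040 nats

Mutual information has multiple equivalent forms:
- I(X;Y) = H(X) - H(X|Y)
- I(X;Y) = H(Y) - H(Y|X)
- I(X;Y) = H(X) + H(Y) - H(X,Y)

Computing all quantities:
H(X) = 0.6682, H(Y) = 0.6870, H(X,Y) = 1.3512
H(X|Y) = 0.6643, H(Y|X) = 0.6830

Verification:
H(X) - H(X|Y) = 0.6682 - 0.6643 = 0.0040
H(Y) - H(Y|X) = 0.6870 - 0.6830 = 0.0040
H(X) + H(Y) - H(X,Y) = 0.6682 + 0.6870 - 1.3512 = 0.0040

All forms give I(X;Y) = 0.0040 nats. ✓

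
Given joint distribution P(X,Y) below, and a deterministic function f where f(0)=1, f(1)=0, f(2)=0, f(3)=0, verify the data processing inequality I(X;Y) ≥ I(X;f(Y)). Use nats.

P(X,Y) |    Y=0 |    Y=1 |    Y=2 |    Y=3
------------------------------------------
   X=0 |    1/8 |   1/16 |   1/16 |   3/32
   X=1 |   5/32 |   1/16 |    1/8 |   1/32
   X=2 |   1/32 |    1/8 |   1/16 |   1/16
I(X;Y) = 0.0874, I(X;f(Y)) = 0.0430, inequality holds: 0.0874 ≥ 0.0430

Data Processing Inequality: For any Markov chain X → Y → Z, we have I(X;Y) ≥ I(X;Z).

Here Z = f(Y) is a deterministic function of Y, forming X → Y → Z.

Original I(X;Y) = 0.0874 nats

After applying f:
P(X,Z) where Z=f(Y):
- P(X,Z=0) = P(X,Y=1) + P(X,Y=2) + P(X,Y=3)
- P(X,Z=1) = P(X,Y=0)

I(X;Z) = I(X;f(Y)) = 0.0430 nats

Verification: 0.0874 ≥ 0.0430 ✓

Information cannot be created by processing; the function f can only lose information about X.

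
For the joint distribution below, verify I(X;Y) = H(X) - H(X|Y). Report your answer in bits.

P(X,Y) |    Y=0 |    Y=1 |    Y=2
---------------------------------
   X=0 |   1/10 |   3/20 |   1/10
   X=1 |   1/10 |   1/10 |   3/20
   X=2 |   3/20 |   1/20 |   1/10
I(X;Y) = 0.0539 bits

Mutual information has multiple equivalent forms:
- I(X;Y) = H(X) - H(X|Y)
- I(X;Y) = H(Y) - H(Y|X)
- I(X;Y) = H(X) + H(Y) - H(X,Y)

Computing all quantities:
H(X) = 1.5813, H(Y) = 1.5813, H(X,Y) = 3.1087
H(X|Y) = 1.5274, H(Y|X) = 1.5274

Verification:
H(X) - H(X|Y) = 1.5813 - 1.5274 = 0.0539
H(Y) - H(Y|X) = 1.5813 - 1.5274 = 0.0539
H(X) + H(Y) - H(X,Y) = 1.5813 + 1.5813 - 3.1087 = 0.0539

All forms give I(X;Y) = 0.0539 bits. ✓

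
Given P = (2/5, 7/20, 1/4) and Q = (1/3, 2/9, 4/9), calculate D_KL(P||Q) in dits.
0.0383 dits

KL divergence: D_KL(P||Q) = Σ p(x) log(p(x)/q(x))

Computing term by term:
  x=0: 2/5 × log_10[(2/5)/(1/3)] = 2/5 × 0.0792 = 0.0317
  x=1: 7/20 × log_10[(7/20)/(2/9)] = 7/20 × 0.1973 = 0.0690
  x=2: 1/4 × log_10[(1/4)/(4/9)] = 1/4 × -0.2499 = -0.0625

D_KL(P||Q) = 0.0383 dits

Note: KL divergence is always non-negative and equals 0 iff P = Q.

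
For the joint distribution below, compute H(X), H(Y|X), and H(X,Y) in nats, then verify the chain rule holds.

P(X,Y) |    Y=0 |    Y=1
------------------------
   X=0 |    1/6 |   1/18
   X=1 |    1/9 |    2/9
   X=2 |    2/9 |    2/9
H(X,Y) = 1.7061, H(X) = 1.0609, H(Y|X) = 0.6452 (all in nats)

Chain rule: H(X,Y) = H(X) + H(Y|X)

Left side — joint entropy directly:
H(X,Y) = -Σ p(x,y) log p(x,y) = 1.7061 nats

Right side — compute H(Y|X) from the conditional distributions:
P(X) = (2/9, 1/3, 4/9), so H(X) = 1.0609 nats
H(Y|X) = Σ_x P(X=x) · H(Y|X=x):
  P(Y|X=0) = (3/4, 1/4), H(Y|X=0) = 0.5623, weight P(X=0) = 2/9
  P(Y|X=1) = (1/3, 2/3), H(Y|X=1) = 0.6365, weight P(X=1) = 1/3
  P(Y|X=2) = (1/2, 1/2), H(Y|X=2) = 0.6931, weight P(X=2) = 4/9
H(Y|X) = 0.6452 nats

H(X) + H(Y|X) = 1.0609 + 0.6452 = 1.7061 nats

Both sides equal 1.7061 nats. ✓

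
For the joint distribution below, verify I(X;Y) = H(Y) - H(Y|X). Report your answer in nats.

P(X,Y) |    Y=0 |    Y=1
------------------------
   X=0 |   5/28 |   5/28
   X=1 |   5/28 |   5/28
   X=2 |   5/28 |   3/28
I(X;Y) = 0.0065 nats

Mutual information has multiple equivalent forms:
- I(X;Y) = H(X) - H(X|Y)
- I(X;Y) = H(Y) - H(Y|X)
- I(X;Y) = H(X) + H(Y) - H(X,Y)

Computing all quantities:
H(X) = 1.0934, H(Y) = 0.6906, H(X,Y) = 1.7775
H(X|Y) = 1.0869, H(Y|X) = 0.6841

Verification:
H(X) - H(X|Y) = 1.0934 - 1.0869 = 0.0065
H(Y) - H(Y|X) = 0.6906 - 0.6841 = 0.0065
H(X) + H(Y) - H(X,Y) = 1.0934 + 0.6906 - 1.7775 = 0.0065

All forms give I(X;Y) = 0.0065 nats. ✓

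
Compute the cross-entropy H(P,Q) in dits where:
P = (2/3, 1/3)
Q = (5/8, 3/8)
0.2781 dits

Cross-entropy: H(P,Q) = -Σ p(x) log q(x)

Alternatively: H(P,Q) = H(P) + D_KL(P||Q)
H(P) = 0.2764 dits
D_KL(P||Q) = 0.0016 dits

H(P,Q) = 0.2764 + 0.0016 = 0.2781 dits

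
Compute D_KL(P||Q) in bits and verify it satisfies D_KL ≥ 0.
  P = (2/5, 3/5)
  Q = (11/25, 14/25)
0.0047 bits

KL divergence satisfies the Gibbs inequality: D_KL(P||Q) ≥ 0 for all distributions P, Q.

D_KL(P||Q) = Σ p(x) log(p(x)/q(x))
Term by term:
  x=0: 2/5 × log_2[(2/5)/(11/25)] = -0.0550
  x=1: 3/5 × log_2[(3/5)/(14/25)] = 0.0597
D_KL(P||Q) = 0.0047 bits

D_KL(P||Q) = 0.0047 ≥ 0 ✓

This non-negativity is a fundamental property: relative entropy cannot be negative because it measures how different Q is from P.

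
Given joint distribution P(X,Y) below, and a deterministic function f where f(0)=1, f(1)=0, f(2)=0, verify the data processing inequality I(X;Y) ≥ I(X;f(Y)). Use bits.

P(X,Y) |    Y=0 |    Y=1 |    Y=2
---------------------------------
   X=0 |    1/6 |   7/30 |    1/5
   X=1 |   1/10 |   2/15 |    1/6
I(X;Y) = 0.0052, I(X;f(Y)) = 0.0007, inequality holds: 0.0052 ≥ 0.0007

Data Processing Inequality: For any Markov chain X → Y → Z, we have I(X;Y) ≥ I(X;Z).

Here Z = f(Y) is a deterministic function of Y, forming X → Y → Z.

Original I(X;Y) = 0.0052 bits

After applying f:
P(X,Z) where Z=f(Y):
- P(X,Z=0) = P(X,Y=1) + P(X,Y=2)
- P(X,Z=1) = P(X,Y=0)

I(X;Z) = I(X;f(Y)) = 0.0007 bits

Verification: 0.0052 ≥ 0.0007 ✓

Information cannot be created by processing; the function f can only lose information about X.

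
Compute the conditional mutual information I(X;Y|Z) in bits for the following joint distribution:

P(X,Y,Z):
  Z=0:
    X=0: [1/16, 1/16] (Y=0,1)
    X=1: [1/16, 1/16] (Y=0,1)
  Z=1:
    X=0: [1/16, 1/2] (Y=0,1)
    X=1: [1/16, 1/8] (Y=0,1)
0.0323 bits

Conditional mutual information: I(X;Y|Z) = H(X|Z) + H(Y|Z) - H(X,Y|Z)

H(Z) = 0.8113
H(X,Z) = 1.6697 → H(X|Z) = 0.8585
H(Y,Z) = 1.5488 → H(Y|Z) = 0.7375
H(X,Y,Z) = 2.3750 → H(X,Y|Z) = 1.5637

I(X;Y|Z) = 0.8585 + 0.7375 - 1.5637 = 0.0323 bits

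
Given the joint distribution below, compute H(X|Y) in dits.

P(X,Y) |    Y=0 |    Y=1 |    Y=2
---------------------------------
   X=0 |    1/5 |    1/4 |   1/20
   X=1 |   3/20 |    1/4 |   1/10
0.2958 dits

Using the chain rule: H(X|Y) = H(X,Y) - H(Y)

First, compute H(X,Y) = 0.7295 dits

Marginal P(Y) = (7/20, 1/2, 3/20)
H(Y) = 0.4337 dits

H(X|Y) = H(X,Y) - H(Y) = 0.7295 - 0.4337 = 0.2958 dits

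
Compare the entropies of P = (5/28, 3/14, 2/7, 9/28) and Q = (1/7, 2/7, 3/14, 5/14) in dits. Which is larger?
P

Computing entropies in dits:
H(P) = 0.5908
H(Q) = 0.5792

Distribution P has higher entropy.

Intuition: The distribution closer to uniform (more spread out) has higher entropy.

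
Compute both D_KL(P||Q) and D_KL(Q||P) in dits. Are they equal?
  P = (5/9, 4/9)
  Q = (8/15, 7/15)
D_KL(P||Q) = 0.0004, D_KL(Q||P) = 0.0004

KL divergence is not symmetric: D_KL(P||Q) ≠ D_KL(Q||P) in general.

D_KL(P||Q) = 0.0004 dits
D_KL(Q||P) = 0.0004 dits

In this case they happen to be equal (to 4 decimal places).

This asymmetry is why KL divergence is not a true distance metric.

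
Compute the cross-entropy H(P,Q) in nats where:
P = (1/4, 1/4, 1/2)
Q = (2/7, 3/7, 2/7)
1.1514 nats

Cross-entropy: H(P,Q) = -Σ p(x) log q(x)

Alternatively: H(P,Q) = H(P) + D_KL(P||Q)
H(P) = 1.0397 nats
D_KL(P||Q) = 0.1117 nats

H(P,Q) = 1.0397 + 0.1117 = 1.1514 nats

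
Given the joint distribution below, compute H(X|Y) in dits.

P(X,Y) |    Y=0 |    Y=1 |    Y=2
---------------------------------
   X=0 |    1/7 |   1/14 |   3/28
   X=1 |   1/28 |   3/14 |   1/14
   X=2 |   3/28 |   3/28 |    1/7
0.4387 dits

Using the chain rule: H(X|Y) = H(X,Y) - H(Y)

First, compute H(X,Y) = 0.9120 dits

Marginal P(Y) = (2/7, 11/28, 9/28)
H(Y) = 0.4733 dits

H(X|Y) = H(X,Y) - H(Y) = 0.9120 - 0.4733 = 0.4387 dits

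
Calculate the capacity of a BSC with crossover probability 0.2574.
0.1772 bits

For a binary symmetric channel (BSC) with error probability p:
Capacity C = 1 - H(p) bits per symbol

where H(p) = -p log₂(p) - (1-p) log₂(1-p) is the binary entropy function.

H(0.2574) = 0.8228 bits
C = 1 - 0.8228 = 0.1772 bits per symbol

This means we can reliably transmit up to 0.1772 bits of information per channel use.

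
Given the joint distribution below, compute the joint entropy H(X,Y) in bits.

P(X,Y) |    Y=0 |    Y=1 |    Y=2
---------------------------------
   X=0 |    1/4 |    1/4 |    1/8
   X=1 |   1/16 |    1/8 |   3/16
2.4528 bits

Joint entropy is H(X,Y) = -Σ_{x,y} p(x,y) log p(x,y).

Summing over all non-zero entries:
H(X,Y) = -[1/4·log_2(1/4) + 1/4·log_2(1/4) + 1/8·log_2(1/8) + 1/16·log_2(1/16) + 1/8·log_2(1/8) + 3/16·log_2(3/16)]
H(X,Y) = 2.4528 bits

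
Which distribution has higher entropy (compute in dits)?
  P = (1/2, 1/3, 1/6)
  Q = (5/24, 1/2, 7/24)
Q

Computing entropies in dits:
H(P) = 0.4392
H(Q) = 0.4485

Distribution Q has higher entropy.

Intuition: The distribution closer to uniform (more spread out) has higher entropy.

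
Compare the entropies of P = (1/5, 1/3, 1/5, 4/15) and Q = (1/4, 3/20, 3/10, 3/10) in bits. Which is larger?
P

Computing entropies in bits:
H(P) = 1.9656
H(Q) = 1.9527

Distribution P has higher entropy.

Intuition: The distribution closer to uniform (more spread out) has higher entropy.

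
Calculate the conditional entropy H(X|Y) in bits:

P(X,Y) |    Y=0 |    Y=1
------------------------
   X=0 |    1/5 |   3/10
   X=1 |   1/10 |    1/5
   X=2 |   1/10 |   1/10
1.4755 bits

Using the chain rule: H(X|Y) = H(X,Y) - H(Y)

First, compute H(X,Y) = 2.4464 bits

Marginal P(Y) = (2/5, 3/5)
H(Y) = 0.9710 bits

H(X|Y) = H(X,Y) - H(Y) = 2.4464 - 0.9710 = 1.4755 bits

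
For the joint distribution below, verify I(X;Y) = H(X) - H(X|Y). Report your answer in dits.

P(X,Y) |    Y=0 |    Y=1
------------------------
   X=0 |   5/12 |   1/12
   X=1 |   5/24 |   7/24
I(X;Y) = 0.0420 dits

Mutual information has multiple equivalent forms:
- I(X;Y) = H(X) - H(X|Y)
- I(X;Y) = H(Y) - H(Y|X)
- I(X;Y) = H(X) + H(Y) - H(X,Y)

Computing all quantities:
H(X) = 0.3010, H(Y) = 0.2873, H(X,Y) = 0.5464
H(X|Y) = 0.2590, H(Y|X) = 0.2453

Verification:
H(X) - H(X|Y) = 0.3010 - 0.2590 = 0.0420
H(Y) - H(Y|X) = 0.2873 - 0.2453 = 0.0420
H(X) + H(Y) - H(X,Y) = 0.3010 + 0.2873 - 0.5464 = 0.0420

All forms give I(X;Y) = 0.0420 dits. ✓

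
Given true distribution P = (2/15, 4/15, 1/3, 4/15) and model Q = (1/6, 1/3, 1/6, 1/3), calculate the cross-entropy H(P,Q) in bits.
2.0516 bits

Cross-entropy: H(P,Q) = -Σ p(x) log q(x)

Alternatively: H(P,Q) = H(P) + D_KL(P||Q)
H(P) = 1.9329 bits
D_KL(P||Q) = 0.1187 bits

H(P,Q) = 1.9329 + 0.1187 = 2.0516 bits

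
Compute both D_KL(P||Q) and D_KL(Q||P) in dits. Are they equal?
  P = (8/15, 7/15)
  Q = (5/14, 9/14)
D_KL(P||Q) = 0.0280, D_KL(Q||P) = 0.0272

KL divergence is not symmetric: D_KL(P||Q) ≠ D_KL(Q||P) in general.

D_KL(P||Q) = 0.0280 dits
D_KL(Q||P) = 0.0272 dits

No, they are not equal!

This asymmetry is why KL divergence is not a true distance metric.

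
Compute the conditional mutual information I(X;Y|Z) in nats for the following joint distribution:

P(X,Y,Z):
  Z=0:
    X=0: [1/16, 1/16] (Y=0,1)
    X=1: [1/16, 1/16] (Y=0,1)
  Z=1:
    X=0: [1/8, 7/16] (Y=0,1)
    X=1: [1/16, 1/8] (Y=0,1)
0.0044 nats

Conditional mutual information: I(X;Y|Z) = H(X|Z) + H(Y|Z) - H(X,Y|Z)

H(Z) = 0.5623
H(X,Z) = 1.1574 → H(X|Z) = 0.5950
H(Y,Z) = 1.1574 → H(Y|Z) = 0.5950
H(X,Y,Z) = 1.7480 → H(X,Y|Z) = 1.1856

I(X;Y|Z) = 0.5950 + 0.5950 - 1.1856 = 0.0044 nats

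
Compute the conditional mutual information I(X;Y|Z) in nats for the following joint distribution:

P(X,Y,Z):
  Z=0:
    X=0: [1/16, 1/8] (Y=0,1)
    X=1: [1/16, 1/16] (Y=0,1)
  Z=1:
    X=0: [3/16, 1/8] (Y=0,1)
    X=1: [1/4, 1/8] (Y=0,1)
0.0060 nats

Conditional mutual information: I(X;Y|Z) = H(X|Z) + H(Y|Z) - H(X,Y|Z)

H(Z) = 0.6211
H(X,Z) = 1.3051 → H(X|Z) = 0.6840
H(Y,Z) = 1.2820 → H(Y|Z) = 0.6610
H(X,Y,Z) = 1.9601 → H(X,Y|Z) = 1.3390

I(X;Y|Z) = 0.6840 + 0.6610 - 1.3390 = 0.0060 nats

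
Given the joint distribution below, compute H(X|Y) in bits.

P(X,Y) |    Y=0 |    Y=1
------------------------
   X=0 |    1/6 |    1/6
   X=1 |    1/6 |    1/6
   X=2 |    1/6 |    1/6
1.5850 bits

Using the chain rule: H(X|Y) = H(X,Y) - H(Y)

First, compute H(X,Y) = 2.5850 bits

Marginal P(Y) = (1/2, 1/2)
H(Y) = 1.0000 bits

H(X|Y) = H(X,Y) - H(Y) = 2.5850 - 1.0000 = 1.5850 bits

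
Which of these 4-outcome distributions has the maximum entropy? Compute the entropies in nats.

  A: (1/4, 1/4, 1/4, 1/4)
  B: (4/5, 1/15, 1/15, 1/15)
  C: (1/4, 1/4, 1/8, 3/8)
A

For a discrete distribution over n outcomes, entropy is maximized by the uniform distribution.

Computing entropies:
H(A) = 1.3863 nats
H(B) = 0.7201 nats
H(C) = 1.3209 nats

The uniform distribution (where all probabilities equal 1/4) achieves the maximum entropy of log_e(4) = 1.3863 nats.

Distribution A has the highest entropy.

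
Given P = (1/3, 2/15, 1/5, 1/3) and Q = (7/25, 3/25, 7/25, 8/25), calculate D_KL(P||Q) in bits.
0.0267 bits

KL divergence: D_KL(P||Q) = Σ p(x) log(p(x)/q(x))

Computing term by term:
  x=0: 1/3 × log_2[(1/3)/(7/25)] = 1/3 × 0.2515 = 0.0838
  x=1: 2/15 × log_2[(2/15)/(3/25)] = 2/15 × 0.1520 = 0.0203
  x=2: 1/5 × log_2[(1/5)/(7/25)] = 1/5 × -0.4854 = -0.0971
  x=3: 1/3 × log_2[(1/3)/(8/25)] = 1/3 × 0.0589 = 0.0196

D_KL(P||Q) = 0.0267 bits

Note: KL divergence is always non-negative and equals 0 iff P = Q.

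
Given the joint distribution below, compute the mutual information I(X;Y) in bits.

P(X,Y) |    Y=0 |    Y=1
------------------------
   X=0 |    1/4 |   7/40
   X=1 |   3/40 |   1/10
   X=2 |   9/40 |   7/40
0.0095 bits

Mutual information: I(X;Y) = H(X) + H(Y) - H(X,Y)

Marginals:
P(X) = (17/40, 7/40, 2/5), H(X) = 1.4935 bits
P(Y) = (11/20, 9/20), H(Y) = 0.9928 bits

Joint entropy: H(X,Y) = 2.4768 bits

I(X;Y) = 1.4935 + 0.9928 - 2.4768 = 0.0095 bits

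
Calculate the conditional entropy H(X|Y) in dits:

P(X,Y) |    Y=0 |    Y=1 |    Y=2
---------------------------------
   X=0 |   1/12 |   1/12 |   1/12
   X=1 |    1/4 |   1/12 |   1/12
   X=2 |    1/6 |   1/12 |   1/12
0.4582 dits

Using the chain rule: H(X|Y) = H(X,Y) - H(Y)

First, compute H(X,Y) = 0.9097 dits

Marginal P(Y) = (1/2, 1/4, 1/4)
H(Y) = 0.4515 dits

H(X|Y) = H(X,Y) - H(Y) = 0.9097 - 0.4515 = 0.4582 dits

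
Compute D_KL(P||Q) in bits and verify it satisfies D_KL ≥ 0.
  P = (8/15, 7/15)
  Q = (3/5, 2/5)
0.0132 bits

KL divergence satisfies the Gibbs inequality: D_KL(P||Q) ≥ 0 for all distributions P, Q.

D_KL(P||Q) = Σ p(x) log(p(x)/q(x))
Term by term:
  x=0: 8/15 × log_2[(8/15)/(3/5)] = -0.0906
  x=1: 7/15 × log_2[(7/15)/(2/5)] = 0.1038
D_KL(P||Q) = 0.0132 bits

D_KL(P||Q) = 0.0132 ≥ 0 ✓

This non-negativity is a fundamental property: relative entropy cannot be negative because it measures how different Q is from P.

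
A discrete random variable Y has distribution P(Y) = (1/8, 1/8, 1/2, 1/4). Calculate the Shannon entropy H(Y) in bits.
1.7500 bits

Shannon entropy is H(X) = -Σ p(x) log p(x).

For P = (1/8, 1/8, 1/2, 1/4):
H = -1/8 × log_2(1/8) -1/8 × log_2(1/8) -1/2 × log_2(1/2) -1/4 × log_2(1/4)
H = 1.7500 bits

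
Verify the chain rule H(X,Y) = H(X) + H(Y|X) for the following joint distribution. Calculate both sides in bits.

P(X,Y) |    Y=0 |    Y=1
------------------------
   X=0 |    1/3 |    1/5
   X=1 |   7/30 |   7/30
H(X,Y) = 1.9725, H(X) = 0.9968, H(Y|X) = 0.9757 (all in bits)

Chain rule: H(X,Y) = H(X) + H(Y|X)

Left side — joint entropy directly:
H(X,Y) = -Σ p(x,y) log p(x,y) = 1.9725 bits

Right side — compute H(Y|X) from the conditional distributions:
P(X) = (8/15, 7/15), so H(X) = 0.9968 bits
H(Y|X) = Σ_x P(X=x) · H(Y|X=x):
  P(Y|X=0) = (5/8, 3/8), H(Y|X=0) = 0.9544, weight P(X=0) = 8/15
  P(Y|X=1) = (1/2, 1/2), H(Y|X=1) = 1.0000, weight P(X=1) = 7/15
H(Y|X) = 0.9757 bits

H(X) + H(Y|X) = 0.9968 + 0.9757 = 1.9725 bits

Both sides equal 1.9725 bits. ✓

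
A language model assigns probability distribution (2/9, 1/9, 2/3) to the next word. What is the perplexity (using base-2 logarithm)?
2.3366

Perplexity is 2^H (or exp(H) for natural log).

First, H = -Σ p log p = 1.2244 bits
Perplexity = 2^1.2244 = 2.3366

Interpretation: The model's uncertainty is equivalent to choosing uniformly among 2.3 options.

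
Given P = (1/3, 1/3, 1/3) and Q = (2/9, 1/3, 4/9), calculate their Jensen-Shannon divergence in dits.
0.0042 dits

Jensen-Shannon divergence is:
JSD(P||Q) = 0.5 × D_KL(P||M) + 0.5 × D_KL(Q||M)
where M = 0.5 × (P + Q) is the mixture distribution.

M = 0.5 × (1/3, 1/3, 1/3) + 0.5 × (2/9, 1/3, 4/9) = (5/18, 1/3, 7/18)

D_KL(P||M) = 0.0041 dits
D_KL(Q||M) = 0.0042 dits

JSD(P||Q) = 0.5 × 0.0041 + 0.5 × 0.0042 = 0.0042 dits

Unlike KL divergence, JSD is symmetric and bounded: 0 ≤ JSD ≤ log(2).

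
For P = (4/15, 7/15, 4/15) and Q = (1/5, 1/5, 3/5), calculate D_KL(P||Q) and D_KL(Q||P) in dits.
D_KL(P||Q) = 0.1111, D_KL(Q||P) = 0.1127

KL divergence is not symmetric: D_KL(P||Q) ≠ D_KL(Q||P) in general.

D_KL(P||Q) = 0.1111 dits
D_KL(Q||P) = 0.1127 dits

No, they are not equal!

This asymmetry is why KL divergence is not a true distance metric.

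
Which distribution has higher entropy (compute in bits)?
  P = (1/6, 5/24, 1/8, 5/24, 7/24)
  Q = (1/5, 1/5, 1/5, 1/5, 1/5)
Q

Computing entropies in bits:
H(P) = 2.2672
H(Q) = 2.3219

Distribution Q has higher entropy.

Intuition: The distribution closer to uniform (more spread out) has higher entropy.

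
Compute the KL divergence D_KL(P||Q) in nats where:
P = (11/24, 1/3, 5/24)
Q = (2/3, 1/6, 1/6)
0.1058 nats

KL divergence: D_KL(P||Q) = Σ p(x) log(p(x)/q(x))

Computing term by term:
  x=0: 11/24 × log_e[(11/24)/(2/3)] = 11/24 × -0.3747 = -0.1717
  x=1: 1/3 × log_e[(1/3)/(1/6)] = 1/3 × 0.6931 = 0.2310
  x=2: 5/24 × log_e[(5/24)/(1/6)] = 5/24 × 0.2231 = 0.0465

D_KL(P||Q) = 0.1058 nats

Note: KL divergence is always non-negative and equals 0 iff P = Q.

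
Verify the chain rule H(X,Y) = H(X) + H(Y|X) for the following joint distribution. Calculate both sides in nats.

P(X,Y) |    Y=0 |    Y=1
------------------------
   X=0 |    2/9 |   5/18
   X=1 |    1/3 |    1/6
H(X,Y) = 1.3549, H(X) = 0.6931, H(Y|X) = 0.6617 (all in nats)

Chain rule: H(X,Y) = H(X) + H(Y|X)

Left side — joint entropy directly:
H(X,Y) = -Σ p(x,y) log p(x,y) = 1.3549 nats

Right side — compute H(Y|X) from the conditional distributions:
P(X) = (1/2, 1/2), so H(X) = 0.6931 nats
H(Y|X) = Σ_x P(X=x) · H(Y|X=x):
  P(Y|X=0) = (4/9, 5/9), H(Y|X=0) = 0.6870, weight P(X=0) = 1/2
  P(Y|X=1) = (2/3, 1/3), H(Y|X=1) = 0.6365, weight P(X=1) = 1/2
H(Y|X) = 0.6617 nats

H(X) + H(Y|X) = 0.6931 + 0.6617 = 1.3549 nats

Both sides equal 1.3549 nats. ✓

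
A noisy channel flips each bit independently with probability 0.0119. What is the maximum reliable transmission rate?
0.9069 bits

For a binary symmetric channel (BSC) with error probability p:
Capacity C = 1 - H(p) bits per symbol

where H(p) = -p log₂(p) - (1-p) log₂(1-p) is the binary entropy function.

H(0.0119) = 0.0931 bits
C = 1 - 0.0931 = 0.9069 bits per symbol

This means we can reliably transmit up to 0.9069 bits of information per channel use.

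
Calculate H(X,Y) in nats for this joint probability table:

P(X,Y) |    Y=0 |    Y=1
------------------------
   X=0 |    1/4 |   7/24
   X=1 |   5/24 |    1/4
1.3793 nats

Joint entropy is H(X,Y) = -Σ_{x,y} p(x,y) log p(x,y).

Summing over all non-zero entries:
H(X,Y) = -[1/4·log_e(1/4) + 7/24·log_e(7/24) + 5/24·log_e(5/24) + 1/4·log_e(1/4)]
H(X,Y) = 1.3793 nats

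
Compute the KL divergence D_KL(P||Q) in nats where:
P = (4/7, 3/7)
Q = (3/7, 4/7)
0.0411 nats

KL divergence: D_KL(P||Q) = Σ p(x) log(p(x)/q(x))

Computing term by term:
  x=0: 4/7 × log_e[(4/7)/(3/7)] = 4/7 × 0.2877 = 0.1644
  x=1: 3/7 × log_e[(3/7)/(4/7)] = 3/7 × -0.2877 = -0.1233

D_KL(P||Q) = 0.0411 nats

Note: KL divergence is always non-negative and equals 0 iff P = Q.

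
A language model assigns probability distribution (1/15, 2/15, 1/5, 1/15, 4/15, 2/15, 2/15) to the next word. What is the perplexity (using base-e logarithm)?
6.3053

Perplexity is e^H (or exp(H) for natural log).

First, H = -Σ p log p = 1.8414 nats
Perplexity = e^1.8414 = 6.3053

Interpretation: The model's uncertainty is equivalent to choosing uniformly among 6.3 options.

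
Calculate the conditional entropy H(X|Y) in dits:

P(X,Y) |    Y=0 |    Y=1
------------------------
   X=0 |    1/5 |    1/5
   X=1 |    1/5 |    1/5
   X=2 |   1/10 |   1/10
0.4581 dits

Using the chain rule: H(X|Y) = H(X,Y) - H(Y)

First, compute H(X,Y) = 0.7592 dits

Marginal P(Y) = (1/2, 1/2)
H(Y) = 0.3010 dits

H(X|Y) = H(X,Y) - H(Y) = 0.7592 - 0.3010 = 0.4581 dits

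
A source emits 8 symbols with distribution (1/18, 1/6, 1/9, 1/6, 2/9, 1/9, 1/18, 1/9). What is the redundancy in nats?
0.0944 nats

Redundancy measures how far a source is from maximum entropy:
R = H_max - H(X)

Maximum entropy for 8 symbols: H_max = log_e(8) = 2.0794 nats
Actual entropy: H(X) = 1.9851 nats
Redundancy: R = 2.0794 - 1.9851 = 0.0944 nats

This redundancy represents potential for compression: the source could be compressed by 0.0944 nats per symbol.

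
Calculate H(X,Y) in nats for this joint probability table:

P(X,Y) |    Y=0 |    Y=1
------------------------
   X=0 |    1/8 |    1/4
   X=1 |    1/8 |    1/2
1.2130 nats

Joint entropy is H(X,Y) = -Σ_{x,y} p(x,y) log p(x,y).

Summing over all non-zero entries:
H(X,Y) = -[1/8·log_e(1/8) + 1/4·log_e(1/4) + 1/8·log_e(1/8) + 1/2·log_e(1/2)]
H(X,Y) = 1.2130 nats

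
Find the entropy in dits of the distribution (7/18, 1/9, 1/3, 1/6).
0.5543 dits

Shannon entropy is H(X) = -Σ p(x) log p(x).

For P = (7/18, 1/9, 1/3, 1/6):
H = -7/18 × log_10(7/18) -1/9 × log_10(1/9) -1/3 × log_10(1/3) -1/6 × log_10(1/6)
H = 0.5543 dits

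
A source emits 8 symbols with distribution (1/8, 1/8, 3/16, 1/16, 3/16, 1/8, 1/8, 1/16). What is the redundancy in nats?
0.0654 nats

Redundancy measures how far a source is from maximum entropy:
R = H_max - H(X)

Maximum entropy for 8 symbols: H_max = log_e(8) = 2.0794 nats
Actual entropy: H(X) = 2.0140 nats
Redundancy: R = 2.0794 - 2.0140 = 0.0654 nats

This redundancy represents potential for compression: the source could be compressed by 0.0654 nats per symbol.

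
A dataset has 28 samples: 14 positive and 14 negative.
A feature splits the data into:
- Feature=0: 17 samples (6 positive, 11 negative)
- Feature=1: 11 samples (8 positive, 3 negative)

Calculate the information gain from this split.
0.0992 bits

Information Gain = H(Y) - H(Y|Feature)

Before split:
P(positive) = 14/28 = 0.5000
H(Y) = 1.0000 bits

After split:
Feature=0: H = 0.9367 bits (weight = 17/28)
Feature=1: H = 0.8454 bits (weight = 11/28)
H(Y|Feature) = (17/28)×0.9367 + (11/28)×0.8454 = 0.9008 bits

Information Gain = 1.0000 - 0.9008 = 0.0992 bits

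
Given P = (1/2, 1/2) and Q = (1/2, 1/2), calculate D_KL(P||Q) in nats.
0.0000 nats

KL divergence: D_KL(P||Q) = Σ p(x) log(p(x)/q(x))

Computing term by term:
  x=0: 1/2 × log_e[(1/2)/(1/2)] = 1/2 × 0.0000 = 0.0000
  x=1: 1/2 × log_e[(1/2)/(1/2)] = 1/2 × 0.0000 = 0.0000

D_KL(P||Q) = 0.0000 nats

Note: KL divergence is always non-negative and equals 0 iff P = Q.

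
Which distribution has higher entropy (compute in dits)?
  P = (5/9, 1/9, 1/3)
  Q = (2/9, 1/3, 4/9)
Q

Computing entropies in dits:
H(P) = 0.4069
H(Q) = 0.4607

Distribution Q has higher entropy.

Intuition: The distribution closer to uniform (more spread out) has higher entropy.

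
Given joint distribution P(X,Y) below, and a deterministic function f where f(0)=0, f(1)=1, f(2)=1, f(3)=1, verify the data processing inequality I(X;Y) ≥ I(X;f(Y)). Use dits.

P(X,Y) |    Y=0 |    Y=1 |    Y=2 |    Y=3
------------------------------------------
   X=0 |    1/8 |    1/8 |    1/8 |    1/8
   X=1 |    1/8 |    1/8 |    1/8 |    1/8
I(X;Y) = 0.0000, I(X;f(Y)) = 0.0000, inequality holds: 0.0000 ≥ 0.0000

Data Processing Inequality: For any Markov chain X → Y → Z, we have I(X;Y) ≥ I(X;Z).

Here Z = f(Y) is a deterministic function of Y, forming X → Y → Z.

Original I(X;Y) = 0.0000 dits

After applying f:
P(X,Z) where Z=f(Y):
- P(X,Z=0) = P(X,Y=0)
- P(X,Z=1) = P(X,Y=1) + P(X,Y=2) + P(X,Y=3)

I(X;Z) = I(X;f(Y)) = 0.0000 dits

Verification: 0.0000 ≥ 0.0000 ✓

Information cannot be created by processing; the function f can only lose information about X.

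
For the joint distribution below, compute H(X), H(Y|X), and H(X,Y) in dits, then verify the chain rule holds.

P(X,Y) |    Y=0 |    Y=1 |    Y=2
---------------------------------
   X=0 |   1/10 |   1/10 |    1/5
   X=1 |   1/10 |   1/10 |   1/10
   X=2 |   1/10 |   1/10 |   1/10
H(X,Y) = 0.9398, H(X) = 0.4729, H(Y|X) = 0.4669 (all in dits)

Chain rule: H(X,Y) = H(X) + H(Y|X)

Left side — joint entropy directly:
H(X,Y) = -Σ p(x,y) log p(x,y) = 0.9398 dits

Right side — compute H(Y|X) from the conditional distributions:
P(X) = (2/5, 3/10, 3/10), so H(X) = 0.4729 dits
H(Y|X) = Σ_x P(X=x) · H(Y|X=x):
  P(Y|X=0) = (1/4, 1/4, 1/2), H(Y|X=0) = 0.4515, weight P(X=0) = 2/5
  P(Y|X=1) = (1/3, 1/3, 1/3), H(Y|X=1) = 0.4771, weight P(X=1) = 3/10
  P(Y|X=2) = (1/3, 1/3, 1/3), H(Y|X=2) = 0.4771, weight P(X=2) = 3/10
H(Y|X) = 0.4669 dits

H(X) + H(Y|X) = 0.4729 + 0.4669 = 0.9398 dits

Both sides equal 0.9398 dits. ✓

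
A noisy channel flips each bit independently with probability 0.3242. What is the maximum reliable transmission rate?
0.0911 bits

For a binary symmetric channel (BSC) with error probability p:
Capacity C = 1 - H(p) bits per symbol

where H(p) = -p log₂(p) - (1-p) log₂(1-p) is the binary entropy function.

H(0.3242) = 0.9089 bits
C = 1 - 0.9089 = 0.0911 bits per symbol

This means we can reliably transmit up to 0.0911 bits of information per channel use.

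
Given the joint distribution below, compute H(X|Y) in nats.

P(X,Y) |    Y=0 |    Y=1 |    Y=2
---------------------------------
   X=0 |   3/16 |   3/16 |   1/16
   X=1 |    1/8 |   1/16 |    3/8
0.5303 nats

Using the chain rule: H(X|Y) = H(X,Y) - H(Y)

First, compute H(X,Y) = 1.6021 nats

Marginal P(Y) = (5/16, 1/4, 7/16)
H(Y) = 1.0717 nats

H(X|Y) = H(X,Y) - H(Y) = 1.6021 - 1.0717 = 0.5303 nats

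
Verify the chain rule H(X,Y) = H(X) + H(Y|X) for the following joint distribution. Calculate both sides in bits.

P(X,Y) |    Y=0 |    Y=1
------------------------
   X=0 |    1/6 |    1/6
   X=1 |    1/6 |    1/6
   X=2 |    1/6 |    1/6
H(X,Y) = 2.5850, H(X) = 1.5850, H(Y|X) = 1.0000 (all in bits)

Chain rule: H(X,Y) = H(X) + H(Y|X)

Left side — joint entropy directly:
H(X,Y) = -Σ p(x,y) log p(x,y) = 2.5850 bits

Right side — compute H(Y|X) from the conditional distributions:
P(X) = (1/3, 1/3, 1/3), so H(X) = 1.5850 bits
H(Y|X) = Σ_x P(X=x) · H(Y|X=x):
  P(Y|X=0) = (1/2, 1/2), H(Y|X=0) = 1.0000, weight P(X=0) = 1/3
  P(Y|X=1) = (1/2, 1/2), H(Y|X=1) = 1.0000, weight P(X=1) = 1/3
  P(Y|X=2) = (1/2, 1/2), H(Y|X=2) = 1.0000, weight P(X=2) = 1/3
H(Y|X) = 1.0000 bits

H(X) + H(Y|X) = 1.5850 + 1.0000 = 2.5850 bits

Both sides equal 2.5850 bits. ✓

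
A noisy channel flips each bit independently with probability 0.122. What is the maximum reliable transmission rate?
0.4649 bits

For a binary symmetric channel (BSC) with error probability p:
Capacity C = 1 - H(p) bits per symbol

where H(p) = -p log₂(p) - (1-p) log₂(1-p) is the binary entropy function.

H(0.122) = 0.5351 bits
C = 1 - 0.5351 = 0.4649 bits per symbol

This means we can reliably transmit up to 0.4649 bits of information per channel use.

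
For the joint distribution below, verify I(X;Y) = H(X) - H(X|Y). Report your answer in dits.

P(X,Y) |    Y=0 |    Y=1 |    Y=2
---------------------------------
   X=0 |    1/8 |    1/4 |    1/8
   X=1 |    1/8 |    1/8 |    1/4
I(X;Y) = 0.0184 dits

Mutual information has multiple equivalent forms:
- I(X;Y) = H(X) - H(X|Y)
- I(X;Y) = H(Y) - H(Y|X)
- I(X;Y) = H(X) + H(Y) - H(X,Y)

Computing all quantities:
H(X) = 0.3010, H(Y) = 0.4700, H(X,Y) = 0.7526
H(X|Y) = 0.2826, H(Y|X) = 0.4515

Verification:
H(X) - H(X|Y) = 0.3010 - 0.2826 = 0.0184
H(Y) - H(Y|X) = 0.4700 - 0.4515 = 0.0184
H(X) + H(Y) - H(X,Y) = 0.3010 + 0.4700 - 0.7526 = 0.0184

All forms give I(X;Y) = 0.0184 dits. ✓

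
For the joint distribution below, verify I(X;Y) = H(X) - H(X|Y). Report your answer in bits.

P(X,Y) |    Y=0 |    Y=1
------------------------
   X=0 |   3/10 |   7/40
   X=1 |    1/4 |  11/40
I(X;Y) = 0.0176 bits

Mutual information has multiple equivalent forms:
- I(X;Y) = H(X) - H(X|Y)
- I(X;Y) = H(Y) - H(Y|X)
- I(X;Y) = H(X) + H(Y) - H(X,Y)

Computing all quantities:
H(X) = 0.9982, H(Y) = 0.9928, H(X,Y) = 1.9733
H(X|Y) = 0.9806, H(Y|X) = 0.9751

Verification:
H(X) - H(X|Y) = 0.9982 - 0.9806 = 0.0176
H(Y) - H(Y|X) = 0.9928 - 0.9751 = 0.0176
H(X) + H(Y) - H(X,Y) = 0.9982 + 0.9928 - 1.9733 = 0.0176

All forms give I(X;Y) = 0.0176 bits. ✓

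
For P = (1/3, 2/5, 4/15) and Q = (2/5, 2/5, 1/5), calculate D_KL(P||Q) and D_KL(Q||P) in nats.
D_KL(P||Q) = 0.0159, D_KL(Q||P) = 0.0154

KL divergence is not symmetric: D_KL(P||Q) ≠ D_KL(Q||P) in general.

D_KL(P||Q) = 0.0159 nats
D_KL(Q||P) = 0.0154 nats

No, they are not equal!

This asymmetry is why KL divergence is not a true distance metric.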